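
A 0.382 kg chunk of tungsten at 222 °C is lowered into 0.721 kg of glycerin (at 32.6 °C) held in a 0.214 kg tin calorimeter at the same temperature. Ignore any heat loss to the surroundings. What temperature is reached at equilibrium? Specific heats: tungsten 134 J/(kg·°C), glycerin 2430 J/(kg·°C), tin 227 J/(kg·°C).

Net heat exchanged in the isolated system is zero:
0.382*134*(T − 222) + 0.721*2430*(T − 32.6) + 0.214*227*(T − 32.6) = 0
51.19(T − 222) + 1752(T − 32.6) + 48.58(T − 32.6) = 0
(51.19 + 1752 + 48.58) T = 51.19*222 + 1752*32.6 + 48.58*32.6
T ≈ 37.84 °C

T_f ≈ 37.8 °C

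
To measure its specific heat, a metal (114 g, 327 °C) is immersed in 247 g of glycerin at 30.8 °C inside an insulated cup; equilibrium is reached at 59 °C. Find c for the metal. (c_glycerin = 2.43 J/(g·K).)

c ≈ 0.554 J/(g·K)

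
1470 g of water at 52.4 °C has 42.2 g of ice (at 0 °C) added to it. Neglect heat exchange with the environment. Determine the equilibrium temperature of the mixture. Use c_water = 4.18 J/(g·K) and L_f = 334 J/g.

Taking heat into each body as positive, Σ m c ΔT = 0:
latent heat to melt: 42.2×334 = 14095
  warm the meltwater: 176.4 T
  water cools: 1470×4.18×(T − 52.4) = 6144.6(T − 52.4)
6321 T = 321977 − 14095 = 307882
T ≈ 48.71 °C. Since T > 0 °C, the all-ice-melts assumption holds.

T_f ≈ 48.7 °C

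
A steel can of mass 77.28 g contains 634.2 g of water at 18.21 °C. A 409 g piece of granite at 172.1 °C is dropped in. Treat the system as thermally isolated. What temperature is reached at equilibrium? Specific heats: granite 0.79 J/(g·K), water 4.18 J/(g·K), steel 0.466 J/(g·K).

T_f ≈ 34.7 °C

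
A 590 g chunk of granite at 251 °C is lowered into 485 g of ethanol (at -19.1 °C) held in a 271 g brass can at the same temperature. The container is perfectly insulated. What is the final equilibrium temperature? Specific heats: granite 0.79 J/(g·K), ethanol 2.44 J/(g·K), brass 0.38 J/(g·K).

T_f ≈ 52.7 °C

Net heat exchanged in the isolated system is zero:
590×0.79×(T − 251) + 485×2.44×(T − (-19.1)) + 271×0.38×(T − (-19.1)) = 0
1752.5 T = 92421
T = 92421/1752.5 ≈ 52.74 °C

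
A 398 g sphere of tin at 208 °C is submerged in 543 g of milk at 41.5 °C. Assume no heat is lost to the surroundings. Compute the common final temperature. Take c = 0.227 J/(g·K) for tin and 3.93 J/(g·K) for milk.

Heat gained plus heat lost sum to zero:
398×0.227×(T − 208) + 543×3.93×(T − 41.5) = 0
2224.3 T = 107353
T = 107353/2224.3 ≈ 48.26 °C

T_f ≈ 48.3 °C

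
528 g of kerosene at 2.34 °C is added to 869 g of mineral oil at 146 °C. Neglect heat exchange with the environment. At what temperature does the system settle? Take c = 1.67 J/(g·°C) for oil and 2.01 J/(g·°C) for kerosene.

With ΣQ=0 the equilibrium temperature is the m·c-weighted mean:
T_f = (1451.2×146 + 1061.3×2.34) / (1451.2 + 1061.3)
    = 214363 / 2512.5 ≈ 85.32 °C

T_f ≈ 85.3 °C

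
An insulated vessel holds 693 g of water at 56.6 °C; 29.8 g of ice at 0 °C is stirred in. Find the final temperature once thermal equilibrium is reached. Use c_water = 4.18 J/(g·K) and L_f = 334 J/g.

Net heat exchanged in the isolated system is zero:
latent heat to melt: 29.8·334 = 9953.2
  warm the meltwater: 124.56 T
  water: 2896.7(T − 56.6)
3021.3 T = 163955 − 9953.2 = 154002
T ≈ 50.97 °C. Since T > 0 °C, the all-ice-melts assumption holds.

T_f ≈ 51.0 °C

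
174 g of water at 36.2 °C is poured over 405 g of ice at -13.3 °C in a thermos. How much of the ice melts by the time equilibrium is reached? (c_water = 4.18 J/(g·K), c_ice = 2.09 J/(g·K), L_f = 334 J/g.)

m_melted ≈ 45.1 g

Water can give up m c ΔT = 174·4.18·36.2 = 26329 J before reaching 0 °C.
Of that, 405·2.09·13.3 = 11258 J goes to bring the ice to 0 °C, leaving 15071 J.
Fully melting the ice requires m_ice L_f = 405·334 = 135270 J.
Since 15071 < 135270 J, not all the ice melts; equilibrium is at 0 °C.
Mass melted = 15071/334 ≈ 45.12 g.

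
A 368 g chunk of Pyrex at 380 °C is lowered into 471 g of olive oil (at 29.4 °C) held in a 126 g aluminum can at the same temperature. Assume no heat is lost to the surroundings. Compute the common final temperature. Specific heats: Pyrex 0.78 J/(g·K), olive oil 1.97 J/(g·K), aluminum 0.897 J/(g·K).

T_f ≈ 105.2 °C

Net heat exchanged in the isolated system is zero:
368×0.78×(T − 380) + 471×1.97×(T − 29.4) + 126×0.897×(T − 29.4) = 0
1327.9 T = 139677
T = 139677/1327.9 ≈ 105.18 °C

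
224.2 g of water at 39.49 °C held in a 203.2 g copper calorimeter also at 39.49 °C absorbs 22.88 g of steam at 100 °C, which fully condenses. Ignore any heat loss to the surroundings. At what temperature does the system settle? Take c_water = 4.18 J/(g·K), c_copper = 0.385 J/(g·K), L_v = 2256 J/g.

Energy conservation, ΣQ = 0:
latent heat released on condensation: 22.88·2256 = 51617
  condensed water 100 °C→T: 95.64(T − 100)
  original water: 937.16(T − 39.49)
  copper cup: 203.2·0.385·(T − 39.49) = 78.23(T − 39.49)
1111 T = 51617 + 9563.8 + 40098 = 101279
T ≈ 91.16 °C — below 100 °C, confirming all the steam condensed.

T_f ≈ 91.2 °C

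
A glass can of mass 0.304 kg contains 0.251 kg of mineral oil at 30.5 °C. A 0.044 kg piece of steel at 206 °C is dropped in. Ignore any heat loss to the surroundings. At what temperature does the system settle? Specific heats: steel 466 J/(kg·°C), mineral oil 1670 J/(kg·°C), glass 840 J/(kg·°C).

T_f ≈ 35.7 °C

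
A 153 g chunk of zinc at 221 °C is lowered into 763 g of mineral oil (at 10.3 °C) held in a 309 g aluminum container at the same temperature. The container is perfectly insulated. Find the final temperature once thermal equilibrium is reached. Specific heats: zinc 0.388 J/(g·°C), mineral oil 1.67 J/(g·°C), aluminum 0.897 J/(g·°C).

Setting the total heat transfer to zero:
153×0.388×(T − 221) + 763×1.67×(T − 10.3) + 309×0.897×(T − 10.3) = 0
59.36(T − 221) + 1274.2(T − 10.3) + 277.17(T − 10.3) = 0
1610.7 T = 29099
T = 29099/1610.7 ≈ 18.07 °C

T_f ≈ 18.1 °C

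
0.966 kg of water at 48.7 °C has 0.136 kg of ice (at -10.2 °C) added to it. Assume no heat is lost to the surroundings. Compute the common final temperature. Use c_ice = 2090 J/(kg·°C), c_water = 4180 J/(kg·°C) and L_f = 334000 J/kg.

T_f ≈ 32.2 °C

Sum of m c ΔT and latent-heat terms is zero:
ice -10.2→0 °C: 0.136×2090×10.2 = 2899.2
  latent heat to melt: 0.136×334000 = 45424
  warm the meltwater: 568.48 T
  water: 4037.9(T − 48.7)
4606.4 T = 196645 − 48323 = 148322
T ≈ 32.20 °C. Since T > 0 °C, the all-ice-melts assumption holds.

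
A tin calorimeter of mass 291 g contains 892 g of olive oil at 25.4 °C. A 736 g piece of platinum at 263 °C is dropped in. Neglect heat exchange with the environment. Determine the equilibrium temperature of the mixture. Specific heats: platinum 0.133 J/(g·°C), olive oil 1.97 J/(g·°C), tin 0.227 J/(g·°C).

Taking heat into each body as positive, Σ m c ΔT = 0:
736·0.133·(T − 263) + 892·1.97·(T − 25.4) + 291·0.227·(T − 25.4) = 0
1921.2 T = 72056
T ≈ 37.51 °C

T_f ≈ 37.5 °C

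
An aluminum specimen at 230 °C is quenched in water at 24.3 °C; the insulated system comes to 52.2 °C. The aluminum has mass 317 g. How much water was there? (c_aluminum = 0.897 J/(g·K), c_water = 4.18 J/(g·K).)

m ≈ 434 g

Setting the total heat transfer to zero:
317·0.897·(52.2 − 230) + m·4.18·(52.2 − 24.3) = 0
116.62 m = 50557
m = 50557/116.62 ≈ 433.5 g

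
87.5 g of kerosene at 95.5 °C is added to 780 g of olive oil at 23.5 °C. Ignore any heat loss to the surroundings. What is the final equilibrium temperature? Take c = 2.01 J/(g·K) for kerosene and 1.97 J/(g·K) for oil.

T_f ≈ 30.9 °C

Let T be the final temperature. ΣQ_i = 0:
87.5·2.01·(T − 95.5) + 780·1.97·(T − 23.5) = 0
(175.87 + 1536.6) T = 175.87·95.5 + 1536.6·23.5
T ≈ 30.89 °C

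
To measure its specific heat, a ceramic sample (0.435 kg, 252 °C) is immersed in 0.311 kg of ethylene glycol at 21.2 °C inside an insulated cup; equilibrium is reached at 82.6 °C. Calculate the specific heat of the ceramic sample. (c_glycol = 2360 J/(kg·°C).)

c ≈ 612 J/(kg·°C)

Conservation of energy gives ΣQ = 0:
0.435·c·(82.6 − 252) + 0.311·2360·(82.6 − 21.2) = 0
-73.69 c = -45065
c = -45065/-73.69 ≈ 611.6 J/(kg·°C)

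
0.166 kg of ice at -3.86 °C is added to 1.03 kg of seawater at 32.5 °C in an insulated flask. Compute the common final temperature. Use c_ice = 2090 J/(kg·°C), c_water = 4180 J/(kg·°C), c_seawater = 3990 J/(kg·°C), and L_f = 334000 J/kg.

Heat gained plus heat lost sum to zero:
warm ice to 0 °C: 0.166·2090·(0 − (-3.86)) = 1339.2; fusion: m_ice L_f = 0.166·334000 = 55444; warm the meltwater: 693.88 T; seawater cools: 1.03·3990·(T − 32.5) = 4109.7(T − 32.5)
4803.6 T = 133565 − 56783 = 76782
T ≈ 15.98 °C (positive, so assuming full melt was valid).

T_f ≈ 16.0 °C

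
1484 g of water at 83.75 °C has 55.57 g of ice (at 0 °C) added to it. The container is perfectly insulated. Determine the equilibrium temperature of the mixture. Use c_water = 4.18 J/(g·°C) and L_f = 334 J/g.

Sum of m c ΔT and latent-heat terms is zero:
latent heat to melt: 55.57×334 = 18560; warm the meltwater: 232.28 T; water: 6203.1(T − 83.75)
6435.4 T = 519511 − 18560 = 500951
T ≈ 77.84 °C. Since T > 0 °C, the all-ice-melts assumption holds.

T_f ≈ 77.8 °C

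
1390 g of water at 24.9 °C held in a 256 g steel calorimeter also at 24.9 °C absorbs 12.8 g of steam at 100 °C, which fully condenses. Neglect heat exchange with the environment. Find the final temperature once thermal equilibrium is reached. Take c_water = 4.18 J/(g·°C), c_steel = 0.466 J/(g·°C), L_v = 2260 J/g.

Setting the total heat transfer to zero:
steam→water at 100 °C releases m L_v = 12.8·2260 = 28928
  condensed water 100 °C→T: 53.5(T − 100)
  water warms: 1390·4.18·(T − 24.9) = 5810.2(T − 24.9)
  steel cup: 256·0.466·(T − 24.9) = 119.3(T − 24.9)
5983 T = 28928 + 5350.4 + 147644 = 181923
T ≈ 30.41 °C — below 100 °C, confirming all the steam condensed.

T_f ≈ 30.4 °C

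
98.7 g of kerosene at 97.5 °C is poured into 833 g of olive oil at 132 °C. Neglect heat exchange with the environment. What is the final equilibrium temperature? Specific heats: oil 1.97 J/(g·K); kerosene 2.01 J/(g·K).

T_f ≈ 128.3 °C

Taking heat into each body as positive, Σ m c ΔT = 0:
833*1.97*(T − 132) + 98.7*2.01*(T − 97.5) = 0
1641(T − 132) + 198.39(T − 97.5) = 0
(1641 + 198.39) T = 1641*132 + 198.39*97.5
T = 235956/1839.4 ≈ 128.28 °C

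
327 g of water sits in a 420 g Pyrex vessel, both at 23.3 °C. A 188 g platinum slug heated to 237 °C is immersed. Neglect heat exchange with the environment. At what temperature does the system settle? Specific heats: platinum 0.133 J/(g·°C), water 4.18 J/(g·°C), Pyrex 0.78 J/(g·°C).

T_f ≈ 26.4 °C

Net heat exchanged in the isolated system is zero:
188*0.133*(T − 237) + 327*4.18*(T − 23.3) + 420*0.78*(T − 23.3) = 0
(25 + 1366.9 + 327.6) T = 25*237 + 1366.9*23.3 + 327.6*23.3
T = 45407/1719.5 ≈ 26.41 °C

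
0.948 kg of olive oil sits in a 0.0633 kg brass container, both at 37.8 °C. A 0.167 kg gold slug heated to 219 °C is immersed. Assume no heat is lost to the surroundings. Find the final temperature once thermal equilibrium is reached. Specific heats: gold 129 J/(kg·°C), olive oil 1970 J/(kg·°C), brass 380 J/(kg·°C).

Heat gained plus heat lost sum to zero:
0.167×129×(T − 219) + 0.948×1970×(T − 37.8) + 0.0633×380×(T − 37.8) = 0
21.54(T − 219) + 1867.6(T − 37.8) + 24.05(T − 37.8) = 0
(21.54 + 1867.6 + 24.05) T = 21.54×219 + 1867.6×37.8 + 24.05×37.8
T ≈ 39.84 °C

T_f ≈ 39.8 °C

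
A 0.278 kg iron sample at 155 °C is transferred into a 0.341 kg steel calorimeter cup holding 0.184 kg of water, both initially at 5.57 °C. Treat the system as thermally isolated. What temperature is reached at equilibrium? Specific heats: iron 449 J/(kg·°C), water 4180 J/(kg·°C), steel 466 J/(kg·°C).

T_f ≈ 23.3 °C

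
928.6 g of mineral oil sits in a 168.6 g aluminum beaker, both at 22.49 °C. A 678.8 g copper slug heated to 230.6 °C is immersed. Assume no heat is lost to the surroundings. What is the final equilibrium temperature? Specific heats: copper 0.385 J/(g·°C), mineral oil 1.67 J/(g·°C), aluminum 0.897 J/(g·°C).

T_f ≈ 50.2 °C

Taking heat into each body as positive, Σ m c ΔT = 0:
678.8*0.385*(T − 230.6) + 928.6*1.67*(T − 22.49) + 168.6*0.897*(T − 22.49) = 0
261.34(T − 230.6) + 1550.8(T − 22.49) + 151.23(T − 22.49) = 0
(261.34 + 1550.8 + 151.23) T = 261.34*230.6 + 1550.8*22.49 + 151.23*22.49
T ≈ 50.19 °C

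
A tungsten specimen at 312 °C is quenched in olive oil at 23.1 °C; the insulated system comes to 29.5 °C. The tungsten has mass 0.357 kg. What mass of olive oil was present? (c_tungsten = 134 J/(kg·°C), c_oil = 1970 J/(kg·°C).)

m ≈ 1.07 kg

|Q_tungsten| = |Q_oil|:
0.357×134×(312 − 29.5) = m×1970×(29.5 − 23.1)
12608 m = 13514  ⇒  m ≈ 1.072 kg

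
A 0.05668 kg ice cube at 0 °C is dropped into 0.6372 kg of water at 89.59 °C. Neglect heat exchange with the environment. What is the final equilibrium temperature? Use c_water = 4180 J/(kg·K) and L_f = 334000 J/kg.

T_f ≈ 75.7 °C

Conservation of energy gives ΣQ = 0:
melt ice: 0.05668×334000 = 18931; meltwater 0→T: 0.05668×4180×T = 236.92 T; water: 2663.5(T − 89.59)
2900.4 T = 238623 − 18931 = 219691
T ≈ 75.74 °C — above 0 °C, consistent with complete melting.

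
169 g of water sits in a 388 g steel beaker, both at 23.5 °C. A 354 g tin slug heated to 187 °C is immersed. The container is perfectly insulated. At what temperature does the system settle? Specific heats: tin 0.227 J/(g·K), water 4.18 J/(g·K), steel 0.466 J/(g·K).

Conservation of energy gives ΣQ = 0:
354·0.227·(T − 187) + 169·4.18·(T − 23.5) + 388·0.466·(T − 23.5) = 0
80.36(T − 187) + 706.42(T − 23.5) + 180.81(T − 23.5) = 0
967.59 T = 35877
T = 35877 / 967.59 = 37.1 °C

T_f ≈ 37.1 °C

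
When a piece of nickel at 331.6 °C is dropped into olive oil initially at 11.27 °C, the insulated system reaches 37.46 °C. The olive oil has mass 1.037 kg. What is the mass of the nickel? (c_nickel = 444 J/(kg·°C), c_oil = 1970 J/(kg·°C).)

Conservation of energy gives ΣQ = 0:
m·444·(37.46 − 331.6) + 1.037·1970·(37.46 − 11.27) = 0
-130598 m = -53503
m = -53503/-130598 ≈ 0.4097 kg

m ≈ 0.41 kg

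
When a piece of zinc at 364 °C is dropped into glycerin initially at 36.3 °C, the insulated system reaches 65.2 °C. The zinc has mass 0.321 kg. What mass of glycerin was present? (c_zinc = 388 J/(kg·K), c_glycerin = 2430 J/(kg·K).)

m ≈ 0.53 kg

Taking heat into each body as positive, Σ m c ΔT = 0:
0.321×388×(65.2 − 364) + m×2430×(65.2 − 36.3) = 0
70227 m = 37215
m = 37215/70227 ≈ 0.5299 kg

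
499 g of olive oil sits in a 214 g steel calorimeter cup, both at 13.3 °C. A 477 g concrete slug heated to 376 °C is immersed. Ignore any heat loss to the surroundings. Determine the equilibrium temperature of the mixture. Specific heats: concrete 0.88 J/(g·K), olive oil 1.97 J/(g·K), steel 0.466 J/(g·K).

Setting the total heat transfer to zero:
477·0.88·(T − 376) + 499·1.97·(T − 13.3) + 214·0.466·(T − 13.3) = 0
1502.5 T = 172230
T ≈ 114.63 °C

T_f ≈ 114.6 °C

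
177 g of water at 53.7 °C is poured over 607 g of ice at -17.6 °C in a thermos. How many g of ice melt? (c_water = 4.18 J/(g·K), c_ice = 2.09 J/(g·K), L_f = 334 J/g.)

m_melted ≈ 52.1 g

Water can give up m c ΔT = 177×4.18×53.7 = 39730 J before reaching 0 °C.
Of that, 607×2.09×17.6 = 22328 J goes to bring the ice to 0 °C, leaving 17403 J.
Fully melting the ice requires m_ice L_f = 607×334 = 202738 J.
17403 J < 202738 J, so only part of the ice melts and the system sits at 0 °C.
Mass melted = 17403/334 ≈ 52.1 g.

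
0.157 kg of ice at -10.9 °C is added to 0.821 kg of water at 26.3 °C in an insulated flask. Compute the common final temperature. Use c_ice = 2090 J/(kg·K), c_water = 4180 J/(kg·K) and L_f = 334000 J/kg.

Energy conservation, ΣQ = 0:
ice -10.9→0 °C: 0.157×2090×10.9 = 3576.6
  melt ice: 0.157×334000 = 52438
  warm the meltwater: 656.26 T
  water: 3431.8(T − 26.3)
4088 T = 90256 − 56015 = 34241
T ≈ 8.38 °C (positive, so assuming full melt was valid).

T_f ≈ 8.4 °C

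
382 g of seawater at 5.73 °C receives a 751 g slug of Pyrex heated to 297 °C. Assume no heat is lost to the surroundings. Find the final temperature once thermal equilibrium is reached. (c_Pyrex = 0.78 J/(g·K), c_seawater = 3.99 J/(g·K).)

Heat lost by the Pyrex equals heat gained by the seawater:
751×0.78×(297 − T) = 382×3.99×(T − 5.73)
585.78(297 − T) = 1524.2(T − 5.73)
2110 T = 182710  ⇒  T ≈ 86.59 °C

T_f ≈ 86.6 °C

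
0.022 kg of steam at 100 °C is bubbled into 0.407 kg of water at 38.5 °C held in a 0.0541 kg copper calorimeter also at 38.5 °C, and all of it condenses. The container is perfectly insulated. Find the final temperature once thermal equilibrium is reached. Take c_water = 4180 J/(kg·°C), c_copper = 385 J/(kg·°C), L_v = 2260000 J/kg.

T_f ≈ 69.0 °C

Sum of m c ΔT and latent-heat terms is zero:
condense steam: −0.022×2260000 = −49720
  condensate cools 100→T: 0.022×4180×(T − 100) = 91.96(T − 100)
  water warms: 0.407×4180×(T − 38.5) = 1701.3(T − 38.5)
  copper cup: 0.0541×385×(T − 38.5) = 20.83(T − 38.5)
1814 T = 49720 + 9196 + 66300 = 125216
T ≈ 69.03 °C (< 100 °C, so full condensation is consistent).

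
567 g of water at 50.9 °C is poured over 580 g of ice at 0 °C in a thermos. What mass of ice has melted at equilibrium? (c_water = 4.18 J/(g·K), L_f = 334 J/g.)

Heat available from the water dropping to 0 °C: 567×4.18×50.9 = 120636 J.
Melting all 580 g of ice would need 580×334 = 193720 J.
That's not enough to melt it all — equilibrium is at 0 °C with ice remaining.
m_melt = 120636 / L_f = 361.2 g.

m_melted ≈ 361 g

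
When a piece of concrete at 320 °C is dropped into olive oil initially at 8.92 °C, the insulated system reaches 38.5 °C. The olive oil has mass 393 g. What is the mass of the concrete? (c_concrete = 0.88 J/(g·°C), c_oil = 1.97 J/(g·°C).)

m ≈ 92.4 g

|Q_concrete| = |Q_oil|:
m×0.88×(320 − 38.5) = 393×1.97×(38.5 − 8.92)
247.72 m = 22901  ⇒  m ≈ 92.45 g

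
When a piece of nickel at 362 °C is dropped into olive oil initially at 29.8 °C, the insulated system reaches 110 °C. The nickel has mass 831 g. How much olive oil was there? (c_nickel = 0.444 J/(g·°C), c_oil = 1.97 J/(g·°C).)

m ≈ 588 g

|Q_nickel| = |Q_oil|:
831·0.444·(362 − 110) = m·1.97·(110 − 29.8)
157.99 m = 92979  ⇒  m ≈ 588.5 g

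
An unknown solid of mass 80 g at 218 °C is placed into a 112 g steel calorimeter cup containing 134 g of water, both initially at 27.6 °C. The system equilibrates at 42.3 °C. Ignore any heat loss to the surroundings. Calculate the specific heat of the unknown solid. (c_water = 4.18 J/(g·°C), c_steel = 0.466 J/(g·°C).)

c ≈ 0.64 J/(g·°C)

Energy conservation, ΣQ = 0:
80×c×(42.3 − 218) + 134×4.18×(42.3 − 27.6) + 112×0.466×(42.3 − 27.6) = 0
-14056 c = -9001
c = -9001/-14056 ≈ 0.6404 J/(g·°C)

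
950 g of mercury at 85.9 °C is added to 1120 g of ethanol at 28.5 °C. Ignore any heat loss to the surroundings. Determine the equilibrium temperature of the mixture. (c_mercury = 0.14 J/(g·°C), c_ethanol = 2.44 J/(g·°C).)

T_f ≈ 31.2 °C

Set heat shed by the hot body equal to heat absorbed by the cold body:
950·0.14·(85.9 − T) = 1120·2.44·(T − 28.5)
133(85.9 − T) = 2732.8(T − 28.5)
2865.8 T = 89309  ⇒  T ≈ 31.16 °C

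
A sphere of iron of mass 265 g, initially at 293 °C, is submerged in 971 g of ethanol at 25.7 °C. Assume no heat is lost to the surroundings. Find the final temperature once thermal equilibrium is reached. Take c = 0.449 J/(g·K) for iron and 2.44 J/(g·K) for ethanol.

T_f ≈ 38.5 °C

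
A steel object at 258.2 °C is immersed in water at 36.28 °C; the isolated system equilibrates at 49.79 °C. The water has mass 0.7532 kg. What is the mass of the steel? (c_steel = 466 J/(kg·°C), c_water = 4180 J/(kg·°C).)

m ≈ 0.438 kg

Energy conservation, ΣQ = 0:
m·466·(49.79 − 258.2) + 0.7532·4180·(49.79 − 36.28) = 0
-97119 m = -42535
m = -42535/-97119 ≈ 0.438 kg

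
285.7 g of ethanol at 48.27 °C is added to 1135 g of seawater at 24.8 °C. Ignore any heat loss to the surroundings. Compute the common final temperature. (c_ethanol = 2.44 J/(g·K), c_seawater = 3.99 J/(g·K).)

T_f ≈ 27.9 °C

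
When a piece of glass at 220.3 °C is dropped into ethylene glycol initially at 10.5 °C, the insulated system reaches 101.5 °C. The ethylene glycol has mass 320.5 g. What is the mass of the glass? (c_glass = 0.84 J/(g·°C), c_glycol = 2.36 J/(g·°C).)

m ≈ 690 g

Let T be the final temperature. ΣQ_i = 0:
m·0.84·(101.5 − 220.3) + 320.5·2.36·(101.5 − 10.5) = 0
-99.79 m = -68831
m = -68831/-99.79 ≈ 689.7 g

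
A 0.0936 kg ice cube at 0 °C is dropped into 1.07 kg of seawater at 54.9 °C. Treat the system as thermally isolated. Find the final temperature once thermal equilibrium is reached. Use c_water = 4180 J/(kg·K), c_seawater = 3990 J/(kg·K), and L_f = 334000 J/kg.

T_f ≈ 43.6 °C

Energy conservation, ΣQ = 0:
melt ice: 0.0936×334000 = 31262; meltwater 0→T: 0.0936×4180×T = 391.25 T; seawater cools: 1.07×3990×(T − 54.9) = 4269.3(T − 54.9)
4660.5 T = 234385 − 31262 = 203122
T ≈ 43.58 °C — above 0 °C, consistent with complete melting.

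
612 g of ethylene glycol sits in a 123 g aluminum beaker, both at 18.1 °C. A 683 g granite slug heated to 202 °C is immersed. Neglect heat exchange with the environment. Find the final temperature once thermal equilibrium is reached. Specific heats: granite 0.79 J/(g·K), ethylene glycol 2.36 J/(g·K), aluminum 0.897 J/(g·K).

T_f ≈ 65.5 °C

Heat gained plus heat lost sum to zero:
683×0.79×(T − 202) + 612×2.36×(T − 18.1) + 123×0.897×(T − 18.1) = 0
2094.2 T = 137132
T = 137132/2094.2 ≈ 65.48 °C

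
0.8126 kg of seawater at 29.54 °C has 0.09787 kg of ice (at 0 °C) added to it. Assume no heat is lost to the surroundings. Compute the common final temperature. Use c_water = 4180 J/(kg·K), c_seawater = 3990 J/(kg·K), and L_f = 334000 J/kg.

Taking heat into each body as positive, Σ m c ΔT = 0:
melt ice: 0.09787·334000 = 32689
  meltwater 0→T: 0.09787·4180·T = 409.1 T
  seawater: 3242.3(T − 29.54)
3651.4 T = 95777 − 32689 = 63088
T ≈ 17.28 °C — above 0 °C, consistent with complete melting.

T_f ≈ 17.3 °C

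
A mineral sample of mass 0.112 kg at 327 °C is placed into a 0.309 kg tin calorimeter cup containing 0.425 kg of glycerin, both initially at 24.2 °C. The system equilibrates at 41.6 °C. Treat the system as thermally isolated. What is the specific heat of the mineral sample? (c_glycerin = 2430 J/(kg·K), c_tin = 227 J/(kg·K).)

c ≈ 600 J/(kg·K)

Setting the total heat transfer to zero:
0.112×c×(41.6 − 327) + 0.425×2430×(41.6 − 24.2) + 0.309×227×(41.6 − 24.2) = 0
-31.96 c = -19190
c = -19190/-31.96 ≈ 600.4 J/(kg·K)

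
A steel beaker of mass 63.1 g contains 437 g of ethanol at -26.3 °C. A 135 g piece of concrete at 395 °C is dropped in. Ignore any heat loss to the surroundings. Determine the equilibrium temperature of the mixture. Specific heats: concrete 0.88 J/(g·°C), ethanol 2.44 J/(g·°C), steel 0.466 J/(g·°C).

With ΣQ=0 the equilibrium temperature is the m·c-weighted mean:
T_f = (118.8*395 + 1066.3*(-26.3) + 29.4*(-26.3)) / (118.8 + 1066.3 + 29.4)
    = 18109 / 1214.5 ≈ 14.91 °C

T_f ≈ 14.9 °C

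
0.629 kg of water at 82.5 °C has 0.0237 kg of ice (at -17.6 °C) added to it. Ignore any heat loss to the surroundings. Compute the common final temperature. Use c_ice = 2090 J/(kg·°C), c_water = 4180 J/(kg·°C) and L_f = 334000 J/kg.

T_f ≈ 76.3 °C

Taking heat into each body as positive, Σ m c ΔT = 0:
warm ice to 0 °C: 0.0237·2090·(0 − (-17.6)) = 871.78
  fusion: m_ice L_f = 0.0237·334000 = 7915.8
  warm the meltwater: 99.07 T
  water cools: 0.629·4180·(T − 82.5) = 2629.2(T − 82.5)
2728.3 T = 216911 − 8787.6 = 208123
T ≈ 76.28 °C — above 0 °C, consistent with complete melting.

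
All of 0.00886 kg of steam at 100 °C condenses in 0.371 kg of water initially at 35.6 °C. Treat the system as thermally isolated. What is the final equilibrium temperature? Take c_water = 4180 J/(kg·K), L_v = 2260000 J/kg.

T_f ≈ 49.7 °C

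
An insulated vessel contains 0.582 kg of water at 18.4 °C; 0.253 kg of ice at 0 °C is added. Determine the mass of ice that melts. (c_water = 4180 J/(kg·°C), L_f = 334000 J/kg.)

m_melted ≈ 0.134 kg

Water can give up m c ΔT = 0.582×4180×18.4 = 44763 J before reaching 0 °C.
Fully melting the ice requires m_ice L_f = 0.253×334000 = 84502 J.
That's not enough to melt it all — equilibrium is at 0 °C with ice remaining.
m_melted×334000 = 44763  ⇒  m_melted ≈ 0.134 kg.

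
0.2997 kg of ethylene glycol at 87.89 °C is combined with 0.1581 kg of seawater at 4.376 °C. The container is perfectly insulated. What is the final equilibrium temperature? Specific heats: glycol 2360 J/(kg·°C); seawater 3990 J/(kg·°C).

T_f ≈ 48.5 °C

Heat lost by the glycol equals heat gained by the seawater:
0.2997×2360×(87.89 − T) = 0.1581×3990×(T − 4.376)
707.29(87.89 − T) = 630.82(T − 4.376)
1338.1 T = 64924  ⇒  T ≈ 48.52 °C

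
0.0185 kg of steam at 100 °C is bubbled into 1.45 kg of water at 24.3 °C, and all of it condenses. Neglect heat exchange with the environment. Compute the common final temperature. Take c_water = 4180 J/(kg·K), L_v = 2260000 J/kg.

Energy balance with sensible and latent terms:
steam→water at 100 °C releases m L_v = 0.0185·2260000 = 41810; condensate cools 100→T: 0.0185·4180·(T − 100) = 77.33(T − 100); original water: 6061(T − 24.3)
6138.3 T = 41810 + 7733 + 147282 = 196825
T ≈ 32.06 °C — below 100 °C, confirming all the steam condensed.

T_f ≈ 32.1 °C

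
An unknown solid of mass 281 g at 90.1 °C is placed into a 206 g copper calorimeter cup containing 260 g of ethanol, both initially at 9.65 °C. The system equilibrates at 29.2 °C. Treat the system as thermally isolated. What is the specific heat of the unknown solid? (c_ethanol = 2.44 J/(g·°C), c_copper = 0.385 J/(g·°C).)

Let T be the final temperature. ΣQ_i = 0:
281·c·(29.2 − 90.1) + 260·2.44·(29.2 − 9.65) + 206·0.385·(29.2 − 9.65) = 0
-17113 c = -13953
c = -13953/-17113 ≈ 0.8154 J/(g·°C)

c ≈ 0.815 J/(g·°C)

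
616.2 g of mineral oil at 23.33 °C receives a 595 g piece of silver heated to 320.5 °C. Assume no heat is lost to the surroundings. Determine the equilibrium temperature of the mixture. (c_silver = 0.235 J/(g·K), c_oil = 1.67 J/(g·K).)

T_f ≈ 58.9 °C

Conservation of energy gives ΣQ = 0:
595×0.235×(T − 320.5) + 616.2×1.67×(T − 23.33) = 0
139.82(T − 320.5) + 1029.1(T − 23.33) = 0
(139.82 + 1029.1) T = 139.82×320.5 + 1029.1×23.33
T = 68822 / 1168.9 = 58.9 °C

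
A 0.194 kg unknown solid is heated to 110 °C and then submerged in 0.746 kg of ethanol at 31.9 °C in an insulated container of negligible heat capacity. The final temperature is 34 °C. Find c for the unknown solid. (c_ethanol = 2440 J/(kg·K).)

c ≈ 259 J/(kg·K)

Heat lost by the unknown solid = heat gained by the ethanol:
0.194·c·(110 − 34) = 0.746·2440·(34 − 31.9)
14.74 c = 3822.5  ⇒  c ≈ 259.3 J/(kg·K)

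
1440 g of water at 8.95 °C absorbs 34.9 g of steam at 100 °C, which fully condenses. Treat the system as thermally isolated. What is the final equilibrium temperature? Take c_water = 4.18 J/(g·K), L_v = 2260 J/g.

Sum of m c ΔT and latent-heat terms is zero:
steam→water at 100 °C releases m L_v = 34.9·2260 = 78874
  condensate cools 100→T: 34.9·4.18·(T − 100) = 145.88(T − 100)
  original water: 6019.2(T − 8.95)
6165.1 T = 78874 + 14588 + 53872 = 147334
T ≈ 23.90 °C — below 100 °C, confirming all the steam condensed.

T_f ≈ 23.9 °C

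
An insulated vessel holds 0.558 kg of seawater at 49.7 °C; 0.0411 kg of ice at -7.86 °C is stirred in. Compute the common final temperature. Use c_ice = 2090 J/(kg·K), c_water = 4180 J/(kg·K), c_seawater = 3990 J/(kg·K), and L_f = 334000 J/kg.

Sum of m c ΔT and latent-heat terms is zero:
warm ice to 0 °C: 0.0411×2090×(0 − (-7.86)) = 675.17
  fusion: m_ice L_f = 0.0411×334000 = 13727
  warm the meltwater: 171.8 T
  seawater cools: 0.558×3990×(T − 49.7) = 2226.4(T − 49.7)
2398.2 T = 110653 − 14403 = 96251
T ≈ 40.13 °C — above 0 °C, consistent with complete melting.

T_f ≈ 40.1 °C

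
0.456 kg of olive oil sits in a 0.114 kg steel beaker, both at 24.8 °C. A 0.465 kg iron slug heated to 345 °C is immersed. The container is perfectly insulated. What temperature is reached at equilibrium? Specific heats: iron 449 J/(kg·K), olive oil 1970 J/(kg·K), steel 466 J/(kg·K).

T_f ≈ 82.4 °C

With ΣQ=0 the equilibrium temperature is the m·c-weighted mean:
T_f = (208.79*345 + 898.32*24.8 + 53.12*24.8) / (208.79 + 898.32 + 53.12)
    = 95627 / 1160.2 ≈ 82.42 °C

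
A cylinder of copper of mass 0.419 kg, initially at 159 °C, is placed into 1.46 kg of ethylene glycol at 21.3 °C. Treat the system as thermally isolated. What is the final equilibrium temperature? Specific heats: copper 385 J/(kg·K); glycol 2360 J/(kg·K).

T_f ≈ 27.5 °C

Setting the total heat transfer to zero:
0.419*385*(T − 159) + 1.46*2360*(T − 21.3) = 0
(161.31 + 3445.6) T = 161.31*159 + 3445.6*21.3
T ≈ 27.46 °C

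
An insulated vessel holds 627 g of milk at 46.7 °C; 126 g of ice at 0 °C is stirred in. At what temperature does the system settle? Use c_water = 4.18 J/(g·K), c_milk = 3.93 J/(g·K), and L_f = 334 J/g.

Let T be the final temperature. ΣQ_i = 0:
melt ice: 126·334 = 42084; warm the meltwater: 526.68 T; milk cools: 627·3.93·(T − 46.7) = 2464.1(T − 46.7)
2990.8 T = 115074 − 42084 = 72990
T ≈ 24.40 °C — above 0 °C, consistent with complete melting.

T_f ≈ 24.4 °C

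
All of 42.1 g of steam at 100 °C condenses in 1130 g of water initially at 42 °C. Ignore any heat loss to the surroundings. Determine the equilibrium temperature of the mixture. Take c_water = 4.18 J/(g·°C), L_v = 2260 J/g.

Conservation of energy gives ΣQ = 0:
condense steam: −42.1·2260 = −95146; condensed water 100 °C→T: 175.98(T − 100); original water: 4723.4(T − 42)
4899.4 T = 95146 + 17598 + 198383 = 311127
T ≈ 63.50 °C — below 100 °C, confirming all the steam condensed.

T_f ≈ 63.5 °C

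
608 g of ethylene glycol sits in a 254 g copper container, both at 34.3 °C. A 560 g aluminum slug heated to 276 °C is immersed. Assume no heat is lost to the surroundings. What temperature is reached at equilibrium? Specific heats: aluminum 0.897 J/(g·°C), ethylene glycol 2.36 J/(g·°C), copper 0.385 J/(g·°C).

Taking heat into each body as positive, Σ m c ΔT = 0:
560×0.897×(T − 276) + 608×2.36×(T − 34.3) + 254×0.385×(T − 34.3) = 0
2035 T = 191211
T = 191211 / 2035 = 94 °C

T_f ≈ 94.0 °C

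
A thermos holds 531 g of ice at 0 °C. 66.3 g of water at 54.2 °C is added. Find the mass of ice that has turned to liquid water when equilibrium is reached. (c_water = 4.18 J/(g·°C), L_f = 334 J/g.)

Cooling the water to 0 °C releases 66.3×4.18×54.2 = 15021 J.
Melting all 531 g of ice would need 531×334 = 177354 J.
That's not enough to melt it all — equilibrium is at 0 °C with ice remaining.
m_melt = 15021 / L_f = 44.97 g.

m_melted ≈ 45 g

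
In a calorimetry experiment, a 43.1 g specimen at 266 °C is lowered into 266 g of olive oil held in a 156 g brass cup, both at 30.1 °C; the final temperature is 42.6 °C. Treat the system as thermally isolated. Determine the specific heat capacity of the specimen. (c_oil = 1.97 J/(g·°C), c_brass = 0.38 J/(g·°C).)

c ≈ 0.757 J/(g·°C)

Let T be the final temperature. ΣQ_i = 0:
43.1×c×(42.6 − 266) + 266×1.97×(42.6 − 30.1) + 156×0.38×(42.6 − 30.1) = 0
-9628.5 c = -7291.2
c = -7291.2/-9628.5 ≈ 0.7573 J/(g·°C)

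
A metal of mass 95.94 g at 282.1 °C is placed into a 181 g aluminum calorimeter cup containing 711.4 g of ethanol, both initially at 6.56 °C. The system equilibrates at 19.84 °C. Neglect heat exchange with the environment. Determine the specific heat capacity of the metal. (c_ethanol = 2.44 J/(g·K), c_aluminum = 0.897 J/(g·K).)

c ≈ 1 J/(g·K)

Let T be the final temperature. ΣQ_i = 0:
95.94·c·(19.84 − 282.1) + 711.4·2.44·(19.84 − 6.56) + 181·0.897·(19.84 − 6.56) = 0
-25161 c = -25208
c = -25208/-25161 ≈ 1.002 J/(g·K)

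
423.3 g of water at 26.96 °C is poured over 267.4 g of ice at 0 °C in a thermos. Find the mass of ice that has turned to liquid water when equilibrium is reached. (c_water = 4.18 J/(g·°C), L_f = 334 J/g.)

m_melted ≈ 143 g

Water can give up m c ΔT = 423.3·4.18·26.96 = 47703 J before reaching 0 °C.
To melt every bit of ice: 267.4·334 = 89312 J.
Since 47703 < 89312 J, not all the ice melts; equilibrium is at 0 °C.
Mass melted = 47703/334 ≈ 142.8 g.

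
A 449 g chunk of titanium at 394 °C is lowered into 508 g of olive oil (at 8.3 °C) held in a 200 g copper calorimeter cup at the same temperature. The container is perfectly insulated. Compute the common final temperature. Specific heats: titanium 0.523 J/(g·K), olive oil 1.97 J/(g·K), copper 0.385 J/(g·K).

T_f ≈ 77.3 °C

T_f = Σ m_i c_i T_i / Σ m_i c_i:
T_f = (234.83*394 + 1000.8*8.3 + 77*8.3) / (234.83 + 1000.8 + 77)
    = 101467 / 1312.6 ≈ 77.30 °C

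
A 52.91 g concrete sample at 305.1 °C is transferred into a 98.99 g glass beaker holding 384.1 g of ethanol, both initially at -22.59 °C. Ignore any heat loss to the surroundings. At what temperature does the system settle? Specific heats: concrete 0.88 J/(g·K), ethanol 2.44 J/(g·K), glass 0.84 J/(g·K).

T_f ≈ -8.3 °C

Let T be the final temperature. ΣQ_i = 0:
52.91·0.88·(T − 305.1) + 384.1·2.44·(T − (-22.59)) + 98.99·0.84·(T − (-22.59)) = 0
(46.56 + 937.2 + 83.15) T = 46.56·305.1 + 937.2·(-22.59) + 83.15·(-22.59)
T = -8844.1 / 1066.9 = -8.29 °C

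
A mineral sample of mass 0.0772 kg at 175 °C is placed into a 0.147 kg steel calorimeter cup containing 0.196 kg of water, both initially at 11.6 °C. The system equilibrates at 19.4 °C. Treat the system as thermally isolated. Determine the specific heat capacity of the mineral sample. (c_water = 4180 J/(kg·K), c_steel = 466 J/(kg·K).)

Conservation of energy gives ΣQ = 0:
0.0772×c×(19.4 − 175) + 0.196×4180×(19.4 − 11.6) + 0.147×466×(19.4 − 11.6) = 0
-12.01 c = -6924.7
c = -6924.7/-12.01 ≈ 576.5 J/(kg·K)

c ≈ 576 J/(kg·K)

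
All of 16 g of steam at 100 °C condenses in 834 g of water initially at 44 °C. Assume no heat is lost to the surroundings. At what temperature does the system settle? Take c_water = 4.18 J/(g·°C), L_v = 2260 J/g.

Taking heat into each body as positive, Σ m c ΔT = 0:
condense steam: −16×2260 = −36160; condensate cools 100→T: 16×4.18×(T − 100) = 66.88(T − 100); original water: 3486.1(T − 44)
3553 T = 36160 + 6688 + 153389 = 196237
T ≈ 55.23 °C, under the boiling point, so the assumption holds.

T_f ≈ 55.2 °C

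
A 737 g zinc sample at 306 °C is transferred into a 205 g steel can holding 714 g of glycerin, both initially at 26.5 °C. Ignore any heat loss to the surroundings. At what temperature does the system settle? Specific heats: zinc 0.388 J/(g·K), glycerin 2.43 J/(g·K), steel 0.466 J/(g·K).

T_f ≈ 64.3 °C

Conservation of energy gives ΣQ = 0:
737×0.388×(T − 306) + 714×2.43×(T − 26.5) + 205×0.466×(T − 26.5) = 0
(285.96 + 1735 + 95.53) T = 285.96×306 + 1735×26.5 + 95.53×26.5
T = 136012/2116.5 ≈ 64.26 °C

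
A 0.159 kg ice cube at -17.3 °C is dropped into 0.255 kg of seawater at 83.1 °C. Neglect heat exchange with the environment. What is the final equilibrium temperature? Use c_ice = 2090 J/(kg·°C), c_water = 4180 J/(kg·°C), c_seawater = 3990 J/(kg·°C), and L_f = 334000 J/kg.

Setting the total heat transfer to zero:
warm ice to 0 °C: 0.159·2090·(0 − (-17.3)) = 5749
  latent heat to melt: 0.159·334000 = 53106
  meltwater 0→T: 0.159·4180·T = 664.62 T
  seawater: 1017.5(T − 83.1)
1682.1 T = 84550 − 58855 = 25695
T ≈ 15.28 °C. Since T > 0 °C, the all-ice-melts assumption holds.

T_f ≈ 15.3 °C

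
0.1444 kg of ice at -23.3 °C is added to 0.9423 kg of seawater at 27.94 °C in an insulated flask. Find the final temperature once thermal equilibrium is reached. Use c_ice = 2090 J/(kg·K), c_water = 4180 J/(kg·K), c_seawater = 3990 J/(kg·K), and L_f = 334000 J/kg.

T_f ≈ 11.4 °C

Energy balance with sensible and latent terms:
warm ice to 0 °C: 0.1444·2090·(0 − (-23.3)) = 7031.8; latent heat to melt: 0.1444·334000 = 48230; warm the meltwater: 603.59 T; seawater cools: 0.9423·3990·(T − 27.94) = 3759.8(T − 27.94)
4363.4 T = 105048 − 55261 = 49787
T ≈ 11.41 °C (positive, so assuming full melt was valid).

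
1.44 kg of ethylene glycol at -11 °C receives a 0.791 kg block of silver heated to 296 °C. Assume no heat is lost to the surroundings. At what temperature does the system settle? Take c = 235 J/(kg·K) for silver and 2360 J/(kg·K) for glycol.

T_f ≈ 4.9 °C

Setting the total heat transfer to zero:
0.791·235·(T − 296) + 1.44·2360·(T − (-11)) = 0
185.89(T − 296) + 3398.4(T − (-11)) = 0
(185.89 + 3398.4) T = 185.89·296 + 3398.4·(-11)
T = 17640/3584.3 ≈ 4.92 °C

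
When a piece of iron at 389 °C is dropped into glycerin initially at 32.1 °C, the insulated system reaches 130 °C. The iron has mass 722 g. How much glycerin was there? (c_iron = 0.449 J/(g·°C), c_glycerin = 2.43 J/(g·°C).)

Heat lost by the iron = heat gained by the glycerin:
722·0.449·(389 − 130) = m·2.43·(130 − 32.1)
237.9 m = 83962  ⇒  m ≈ 352.9 g

m ≈ 353 g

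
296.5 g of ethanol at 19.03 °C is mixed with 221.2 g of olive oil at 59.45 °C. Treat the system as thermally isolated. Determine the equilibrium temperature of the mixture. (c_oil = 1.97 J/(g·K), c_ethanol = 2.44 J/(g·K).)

Heat gained plus heat lost sum to zero:
221.2*1.97*(T − 59.45) + 296.5*2.44*(T − 19.03) = 0
435.76(T − 59.45) + 723.46(T − 19.03) = 0
1159.2 T = 39674
T = 39674/1159.2 ≈ 34.22 °C

T_f ≈ 34.2 °C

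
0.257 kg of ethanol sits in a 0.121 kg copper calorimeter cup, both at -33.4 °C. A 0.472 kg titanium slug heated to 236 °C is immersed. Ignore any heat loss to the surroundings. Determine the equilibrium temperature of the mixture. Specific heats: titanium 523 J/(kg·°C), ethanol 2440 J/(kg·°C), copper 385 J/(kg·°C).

T_f ≈ 38.8 °C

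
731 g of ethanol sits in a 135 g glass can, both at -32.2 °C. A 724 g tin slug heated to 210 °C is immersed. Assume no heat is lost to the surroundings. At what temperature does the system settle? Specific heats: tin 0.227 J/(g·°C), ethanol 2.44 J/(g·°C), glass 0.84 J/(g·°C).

T_f ≈ -12.9 °C

Let T be the final temperature. ΣQ_i = 0:
724×0.227×(T − 210) + 731×2.44×(T − (-32.2)) + 135×0.84×(T − (-32.2)) = 0
164.35(T − 210) + 1783.6(T − (-32.2)) + 113.4(T − (-32.2)) = 0
2061.4 T = -26572
T = -26572 / 2061.4 = -12.9 °C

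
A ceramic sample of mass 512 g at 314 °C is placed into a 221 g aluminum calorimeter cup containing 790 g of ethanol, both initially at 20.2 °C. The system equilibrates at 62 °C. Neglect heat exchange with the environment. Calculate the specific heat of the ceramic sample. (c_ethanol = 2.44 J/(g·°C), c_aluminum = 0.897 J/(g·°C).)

Setting the total heat transfer to zero:
512×c×(62 − 314) + 790×2.44×(62 − 20.2) + 221×0.897×(62 − 20.2) = 0
-129024 c = -88860
c = -88860/-129024 ≈ 0.6887 J/(g·°C)

c ≈ 0.689 J/(g·°C)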